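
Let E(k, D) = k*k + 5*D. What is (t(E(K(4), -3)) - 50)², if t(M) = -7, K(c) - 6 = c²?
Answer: 3249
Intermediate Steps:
K(c) = 6 + c²
E(k, D) = k² + 5*D
(t(E(K(4), -3)) - 50)² = (-7 - 50)² = (-57)² = 3249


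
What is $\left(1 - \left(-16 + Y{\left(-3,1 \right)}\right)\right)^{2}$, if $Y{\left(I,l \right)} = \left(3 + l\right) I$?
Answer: $841$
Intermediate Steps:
$Y{\left(I,l \right)} = I \left(3 + l\right)$
$\left(1 - \left(-16 + Y{\left(-3,1 \right)}\right)\right)^{2} = \left(1 + \left(16 - - 3 \left(3 + 1\right)\right)\right)^{2} = \left(1 + \left(16 - \left(-3\right) 4\right)\right)^{2} = \left(1 + \left(16 - -12\right)\right)^{2} = \left(1 + \left(16 + 12\right)\right)^{2} = \left(1 + 28\right)^{2} = 29^{2} = 841$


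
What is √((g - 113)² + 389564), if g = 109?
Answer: 2*√97395 ≈ 624.16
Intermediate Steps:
√((g - 113)² + 389564) = √((109 - 113)² + 389564) = √((-4)² + 389564) = √(16 + 389564) = √389580 = 2*√97395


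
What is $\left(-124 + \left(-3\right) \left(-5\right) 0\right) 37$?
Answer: $-4588$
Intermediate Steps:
$\left(-124 + \left(-3\right) \left(-5\right) 0\right) 37 = \left(-124 + 15 \cdot 0\right) 37 = \left(-124 + 0\right) 37 = \left(-124\right) 37 = -4588$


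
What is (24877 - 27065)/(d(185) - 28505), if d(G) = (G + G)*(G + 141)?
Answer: -2188/92115 ≈ -0.023753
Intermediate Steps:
d(G) = 2*G*(141 + G) (d(G) = (2*G)*(141 + G) = 2*G*(141 + G))
(24877 - 27065)/(d(185) - 28505) = (24877 - 27065)/(2*185*(141 + 185) - 28505) = -2188/(2*185*326 - 28505) = -2188/(120620 - 28505) = -2188/92115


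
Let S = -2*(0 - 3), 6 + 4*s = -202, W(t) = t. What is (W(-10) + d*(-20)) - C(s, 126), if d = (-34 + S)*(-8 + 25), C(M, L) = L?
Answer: 9384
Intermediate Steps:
s = -52 (s = -3/2 + (1/4)*(-202) = -3/2 - 101/2 = -52)
S = 6 (S = -2*(-3) = 6)
d = -476 (d = (-34 + 6)*(-8 + 25) = -28*17 = -476)
(W(-10) + d*(-20)) - C(s, 126) = (-10 - 476*(-20)) - 1*126 = (-10 + 9520) - 126 = 9510 - 126 = 9384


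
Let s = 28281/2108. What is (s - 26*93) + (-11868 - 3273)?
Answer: -36986091/2108 ≈ -17546.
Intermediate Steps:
s = 28281/2108 (s = 28281*(1/2108) = 28281/2108 ≈ 13.416)
(s - 26*93) + (-11868 - 3273) = (28281/2108 - 26*93) + (-11868 - 3273) = (28281/2108 - 2418) - 15141 = -5068863/2108 - 15141 = -36986091/2108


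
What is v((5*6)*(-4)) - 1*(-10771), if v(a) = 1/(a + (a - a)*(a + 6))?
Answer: 1292519/120 ≈ 10771.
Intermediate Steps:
v(a) = 1/a (v(a) = 1/(a + 0*(6 + a)) = 1/(a + 0) = 1/a)
v((5*6)*(-4)) - 1*(-10771) = 1/((5*6)*(-4)) - 1*(-10771) = 1/(30*(-4)) + 10771 = 1/(-120) + 10771 = -1/120 + 10771 = 1292519/120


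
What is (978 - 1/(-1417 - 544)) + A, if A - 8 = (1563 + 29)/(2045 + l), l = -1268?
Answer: 1099699/1113 ≈ 988.05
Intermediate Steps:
A = 7808/777 (A = 8 + (1563 + 29)/(2045 - 1268) = 8 + 1592/777 = 7808/777 ≈ 10.049)
(978 - 1/(-1417 - 544)) + A = (978 - 1/(-1417 - 544)) + 7808/777 = (978 - 1/(-1961)) + 7808/777 = (978 - 1*(-1/1961)) + 7808/777 = (978 + 1/1961) + 7808/777 = 1917859/1961 + 7808/777 = 1099699/1113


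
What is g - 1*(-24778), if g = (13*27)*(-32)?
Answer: 13546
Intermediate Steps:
g = -11232 (g = 351*(-32) = -11232)
g - 1*(-24778) = -11232 - 1*(-24778) = -11232 + 24778 = 13546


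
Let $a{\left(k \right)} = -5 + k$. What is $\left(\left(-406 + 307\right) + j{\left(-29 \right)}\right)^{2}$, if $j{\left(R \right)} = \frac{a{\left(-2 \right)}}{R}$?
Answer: $\frac{8202496}{841} \approx 9753.3$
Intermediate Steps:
$j{\left(R \right)} = - \frac{7}{R}$ ($j{\left(R \right)} = \frac{-5 - 2}{R} = - \frac{7}{R}$)
$\left(\left(-406 + 307\right) + j{\left(-29 \right)}\right)^{2} = \left(\left(-406 + 307\right) - \frac{7}{-29}\right)^{2} = \left(-99 - - \frac{7}{29}\right)^{2} = \left(-99 + \frac{7}{29}\right)^{2} = \left(- \frac{2864}{29}\right)^{2} = \frac{8202496}{841}$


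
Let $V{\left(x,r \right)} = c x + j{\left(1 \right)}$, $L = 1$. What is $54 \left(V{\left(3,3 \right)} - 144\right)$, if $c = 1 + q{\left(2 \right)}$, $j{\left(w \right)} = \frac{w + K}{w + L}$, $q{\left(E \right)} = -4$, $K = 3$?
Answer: $-8154$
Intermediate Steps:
$j{\left(w \right)} = \frac{3 + w}{1 + w}$ ($j{\left(w \right)} = \frac{w + 3}{w + 1} = \frac{3 + w}{1 + w}$)
$c = -3$ ($c = 1 - 4 = -3$)
$V{\left(x,r \right)} = 2 - 3 x$ ($V{\left(x,r \right)} = - 3 x + \frac{3 + 1}{1 + 1} = - 3 x + \frac{1}{2} \cdot 4 = - 3 x + 2 = 2 - 3 x$)
$54 \left(V{\left(3,3 \right)} - 144\right) = 54 \left(\left(2 - 9\right) - 144\right) = 54 \left(-7 - 144\right) = 54 \left(-151\right) = -8154$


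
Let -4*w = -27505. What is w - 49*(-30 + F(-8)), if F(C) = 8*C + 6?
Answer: 44753/4 ≈ 11188.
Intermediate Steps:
F(C) = 6 + 8*C
w = 27505/4 (w = -¼*(-27505) = 27505/4 ≈ 6876.3)
w - 49*(-30 + F(-8)) = 27505/4 - 49*(-30 + (6 + 8*(-8))) = 27505/4 - 49*(-30 + (6 - 64)) = 27505/4 - 49*(-30 - 58) = 27505/4 - 49*(-88) = 27505/4 - 1*(-4312) = 27505/4 + 4312 = 44753/4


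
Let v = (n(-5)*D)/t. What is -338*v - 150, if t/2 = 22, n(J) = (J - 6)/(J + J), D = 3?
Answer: -3507/20 ≈ -175.35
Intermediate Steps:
n(J) = (-6 + J)/(2*J) (n(J) = (-6 + J)/((2*J)) = (-6 + J)*(1/(2*J)) = (-6 + J)/(2*J))
t = 44 (t = 2*22 = 44)
v = 3/40 (v = (((½)*(-6 - 5)/(-5))*3)/44 = (((½)*(-⅕)*(-11))*3)*(1/44) = ((11/10)*3)*(1/44) = (33/10)*(1/44) = 3/40 ≈ 0.075000)
-338*v - 150 = -338*3/40 - 150 = -507/20 - 150 = -3507/20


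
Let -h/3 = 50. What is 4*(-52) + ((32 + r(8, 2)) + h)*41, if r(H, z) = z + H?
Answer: -4636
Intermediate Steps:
h = -150 (h = -3*50 = -150)
r(H, z) = H + z
4*(-52) + ((32 + r(8, 2)) + h)*41 = 4*(-52) + ((32 + (8 + 2)) - 150)*41 = -208 + ((32 + 10) - 150)*41 = -208 + (42 - 150)*41 = -208 - 108*41 = -208 - 4428 = -4636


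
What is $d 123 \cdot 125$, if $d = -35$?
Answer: $-538125$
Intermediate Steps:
$d 123 \cdot 125 = \left(-35\right) 123 \cdot 125 = \left(-4305\right) 125 = -538125$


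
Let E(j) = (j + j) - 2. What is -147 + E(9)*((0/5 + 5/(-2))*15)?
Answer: -747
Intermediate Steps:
E(j) = -2 + 2*j (E(j) = 2*j - 2 = -2 + 2*j)
-147 + E(9)*((0/5 + 5/(-2))*15) = -147 + (-2 + 2*9)*((0/5 + 5/(-2))*15) = -147 + (-2 + 18)*((0*(⅕) + 5*(-½))*15) = -147 + 16*((0 - 5/2)*15) = -147 + 16*(-5/2*15) = -147 + 16*(-75/2) = -147 - 600 = -747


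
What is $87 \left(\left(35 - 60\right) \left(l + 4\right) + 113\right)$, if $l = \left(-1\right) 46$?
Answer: $101181$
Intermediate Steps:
$l = -46$
$87 \left(\left(35 - 60\right) \left(l + 4\right) + 113\right) = 87 \left(\left(35 - 60\right) \left(-46 + 4\right) + 113\right) = 87 \left(\left(-25\right) \left(-42\right) + 113\right) = 87 \left(1050 + 113\right) = 87 \cdot 1163 = 101181$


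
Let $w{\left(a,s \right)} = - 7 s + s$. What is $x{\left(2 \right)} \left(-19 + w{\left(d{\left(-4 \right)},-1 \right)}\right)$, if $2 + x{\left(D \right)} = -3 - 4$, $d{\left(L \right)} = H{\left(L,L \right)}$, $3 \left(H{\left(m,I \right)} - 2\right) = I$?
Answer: $117$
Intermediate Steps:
$H{\left(m,I \right)} = 2 + \frac{I}{3}$
$d{\left(L \right)} = 2 + \frac{L}{3}$
$x{\left(D \right)} = -9$ ($x{\left(D \right)} = -2 - 7 = -9$)
$w{\left(a,s \right)} = - 6 s$
$x{\left(2 \right)} \left(-19 + w{\left(d{\left(-4 \right)},-1 \right)}\right) = - 9 \left(-19 - -6\right) = - 9 \left(-19 + 6\right) = \left(-9\right) \left(-13\right) = 117$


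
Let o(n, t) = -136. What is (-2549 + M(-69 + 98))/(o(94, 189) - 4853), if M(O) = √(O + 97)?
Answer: 2549/4989 - √14/1663 ≈ 0.50867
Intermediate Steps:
M(O) = √(97 + O)
(-2549 + M(-69 + 98))/(o(94, 189) - 4853) = (-2549 + √(97 + (-69 + 98)))/(-136 - 4853) = (-2549 + √(97 + 29))/(-4989) = (-2549 + √126)*(-1/4989) = (-2549 + 3*√14)*(-1/4989) = 2549/4989 - √14/1663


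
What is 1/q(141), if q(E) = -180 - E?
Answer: -1/321 ≈ -0.0031153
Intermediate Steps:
1/q(141) = 1/(-180 - 1*141) = 1/(-180 - 141) = 1/(-321) = -1/321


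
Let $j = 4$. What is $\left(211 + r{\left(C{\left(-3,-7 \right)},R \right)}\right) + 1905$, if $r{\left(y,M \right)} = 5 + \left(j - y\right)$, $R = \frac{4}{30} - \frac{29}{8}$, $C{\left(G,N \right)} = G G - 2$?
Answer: $2118$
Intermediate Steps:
$C{\left(G,N \right)} = -2 + G^{2}$ ($C{\left(G,N \right)} = G^{2} - 2 = -2 + G^{2}$)
$R = - \frac{419}{120}$ ($R = 4 \cdot \frac{1}{30} - \frac{29}{8} = \frac{2}{15} - \frac{29}{8} = - \frac{419}{120} \approx -3.4917$)
$r{\left(y,M \right)} = 9 - y$ ($r{\left(y,M \right)} = 5 - \left(-4 + y\right) = 9 - y$)
$\left(211 + r{\left(C{\left(-3,-7 \right)},R \right)}\right) + 1905 = \left(211 + \left(9 - \left(-2 + \left(-3\right)^{2}\right)\right)\right) + 1905 = \left(211 + \left(9 - \left(-2 + 9\right)\right)\right) + 1905 = \left(211 + \left(9 - 7\right)\right) + 1905 = \left(211 + 2\right) + 1905 = 213 + 1905 = 2118$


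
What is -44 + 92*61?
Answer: 5568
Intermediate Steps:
-44 + 92*61 = -44 + 5612 = 5568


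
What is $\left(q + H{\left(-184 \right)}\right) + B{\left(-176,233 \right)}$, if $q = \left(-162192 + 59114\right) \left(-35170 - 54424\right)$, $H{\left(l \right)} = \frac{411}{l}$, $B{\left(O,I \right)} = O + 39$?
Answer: $\frac{1699271315469}{184} \approx 9.2352 \cdot 10^{9}$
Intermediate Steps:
$B{\left(O,I \right)} = 39 + O$
$q = 9235170332$ ($q = \left(-103078\right) \left(-89594\right) = 9235170332$)
$\left(q + H{\left(-184 \right)}\right) + B{\left(-176,233 \right)} = \left(9235170332 + \frac{411}{-184}\right) + \left(39 - 176\right) = \left(9235170332 + 411 \left(- \frac{1}{184}\right)\right) - 137 = \left(9235170332 - \frac{411}{184}\right) - 137 = \frac{1699271340677}{184} - 137 = \frac{1699271315469}{184}$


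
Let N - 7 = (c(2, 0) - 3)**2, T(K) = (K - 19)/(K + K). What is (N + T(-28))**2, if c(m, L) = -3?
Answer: 6027025/3136 ≈ 1921.9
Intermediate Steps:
T(K) = (-19 + K)/(2*K) (T(K) = (-19 + K)/((2*K)) = (-19 + K)*(1/(2*K)) = (-19 + K)/(2*K))
N = 43 (N = 7 + (-3 - 3)**2 = 7 + (-6)**2 = 7 + 36 = 43)
(N + T(-28))**2 = (43 + (1/2)*(-19 - 28)/(-28))**2 = (43 + (1/2)*(-1/28)*(-47))**2 = (43 + 47/56)**2 = (2455/56)**2 = 6027025/3136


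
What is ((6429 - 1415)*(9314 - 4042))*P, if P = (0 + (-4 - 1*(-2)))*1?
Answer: -52867616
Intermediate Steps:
P = -2 (P = (0 + (-4 + 2))*1 = (0 - 2)*1 = -2*1 = -2)
((6429 - 1415)*(9314 - 4042))*P = ((6429 - 1415)*(9314 - 4042))*(-2) = (5014*5272)*(-2) = 26433808*(-2) = -52867616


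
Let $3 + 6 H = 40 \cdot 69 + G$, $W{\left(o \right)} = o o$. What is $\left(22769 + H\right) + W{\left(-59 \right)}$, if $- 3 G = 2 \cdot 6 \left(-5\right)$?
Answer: $\frac{160277}{6} \approx 26713.0$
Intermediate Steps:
$W{\left(o \right)} = o^{2}$
$G = 20$ ($G = - \frac{2 \cdot 6 \left(-5\right)}{3} = - \frac{12 \left(-5\right)}{3} = \left(- \frac{1}{3}\right) \left(-60\right) = 20$)
$H = \frac{2777}{6}$ ($H = - \frac{1}{2} + \frac{40 \cdot 69 + 20}{6} = - \frac{1}{2} + \frac{2760 + 20}{6} = - \frac{1}{2} + \frac{1}{6} \cdot 2780 = - \frac{1}{2} + \frac{1390}{3} = \frac{2777}{6} \approx 462.83$)
$\left(22769 + H\right) + W{\left(-59 \right)} = \left(22769 + \frac{2777}{6}\right) + \left(-59\right)^{2} = \frac{139391}{6} + 3481 = \frac{160277}{6}$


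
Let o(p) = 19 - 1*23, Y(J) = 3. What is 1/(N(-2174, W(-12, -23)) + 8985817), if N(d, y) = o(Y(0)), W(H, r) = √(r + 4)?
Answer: 1/8985813 ≈ 1.1129e-7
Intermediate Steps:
o(p) = -4 (o(p) = 19 - 23 = -4)
W(H, r) = √(4 + r)
N(d, y) = -4
1/(N(-2174, W(-12, -23)) + 8985817) = 1/(-4 + 8985817) = 1/8985813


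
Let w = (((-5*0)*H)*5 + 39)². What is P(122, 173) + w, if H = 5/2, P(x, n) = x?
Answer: 1643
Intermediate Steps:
H = 5/2 (H = 5*(½) = 5/2 ≈ 2.5000)
w = 1521 (w = ((-5*0*(5/2))*5 + 39)² = ((0*(5/2))*5 + 39)² = (0*5 + 39)² = (0 + 39)² = 39² = 1521)
P(122, 173) + w = 122 + 1521 = 1643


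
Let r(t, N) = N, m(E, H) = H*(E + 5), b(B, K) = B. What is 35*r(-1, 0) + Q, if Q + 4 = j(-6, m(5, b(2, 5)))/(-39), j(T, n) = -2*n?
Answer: -116/39 ≈ -2.9744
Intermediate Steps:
m(E, H) = H*(5 + E)
Q = -116/39 (Q = -4 - 4*(5 + 5)/(-39) = -4 - 4*10*(-1/39) = -4 - 2*20*(-1/39) = -4 - 40*(-1/39) = -4 + 40/39 = -116/39 ≈ -2.9744)
35*r(-1, 0) + Q = 35*0 - 116/39 = 0 - 116/39 = -116/39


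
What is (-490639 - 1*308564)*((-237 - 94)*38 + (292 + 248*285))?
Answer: -46668659982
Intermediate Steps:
(-490639 - 1*308564)*((-237 - 94)*38 + (292 + 248*285)) = (-490639 - 308564)*(-331*38 + (292 + 70680)) = -799203*(-12578 + 70972) = -799203*58394 = -46668659982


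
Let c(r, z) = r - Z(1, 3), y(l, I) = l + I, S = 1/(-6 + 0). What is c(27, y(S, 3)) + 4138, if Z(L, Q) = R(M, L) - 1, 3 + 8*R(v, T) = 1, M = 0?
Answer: 16665/4 ≈ 4166.3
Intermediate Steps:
R(v, T) = -¼ (R(v, T) = -3/8 + (⅛)*1 = -3/8 + ⅛ = -¼)
S = -⅙ (S = 1/(-6) = -⅙ ≈ -0.16667)
Z(L, Q) = -5/4 (Z(L, Q) = -¼ - 1 = -5/4)
y(l, I) = I + l
c(r, z) = 5/4 + r (c(r, z) = r - 1*(-5/4) = r + 5/4 = 5/4 + r)
c(27, y(S, 3)) + 4138 = (5/4 + 27) + 4138 = 113/4 + 4138 = 16665/4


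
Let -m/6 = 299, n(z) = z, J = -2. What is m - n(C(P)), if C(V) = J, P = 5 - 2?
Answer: -1792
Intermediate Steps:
P = 3
C(V) = -2
m = -1794 (m = -6*299 = -1794)
m - n(C(P)) = -1794 - 1*(-2) = -1794 + 2 = -1792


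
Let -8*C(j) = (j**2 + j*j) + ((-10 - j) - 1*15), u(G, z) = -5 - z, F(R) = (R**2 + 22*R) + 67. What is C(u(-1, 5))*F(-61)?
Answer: -226255/4 ≈ -56564.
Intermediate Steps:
F(R) = 67 + R**2 + 22*R
C(j) = 25/8 - j**2/4 + j/8 (C(j) = -((j**2 + j*j) + ((-10 - j) - 1*15))/8 = -((j**2 + j**2) + ((-10 - j) - 15))/8 = -(2*j**2 + (-25 - j))/8 = -(-25 - j + 2*j**2)/8 = 25/8 - j**2/4 + j/8)
C(u(-1, 5))*F(-61) = (25/8 - (-5 - 1*5)**2/4 + (-5 - 1*5)/8)*(67 + (-61)**2 + 22*(-61)) = (25/8 - (-5 - 5)**2/4 + (-5 - 5)/8)*(67 + 3721 - 1342) = (25/8 - 1/4*(-10)**2 + (1/8)*(-10))*2446 = (25/8 - 1/4*100 - 5/4)*2446 = (25/8 - 25 - 5/4)*2446 = -185/8*2446 = -226255/4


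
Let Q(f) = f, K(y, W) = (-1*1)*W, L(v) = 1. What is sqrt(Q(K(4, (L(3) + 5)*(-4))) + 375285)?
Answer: 3*sqrt(41701) ≈ 612.63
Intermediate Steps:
K(y, W) = -W
sqrt(Q(K(4, (L(3) + 5)*(-4))) + 375285) = sqrt(-(1 + 5)*(-4) + 375285) = sqrt(-6*(-4) + 375285) = sqrt(-1*(-24) + 375285) = sqrt(24 + 375285) = sqrt(375309) = 3*sqrt(41701)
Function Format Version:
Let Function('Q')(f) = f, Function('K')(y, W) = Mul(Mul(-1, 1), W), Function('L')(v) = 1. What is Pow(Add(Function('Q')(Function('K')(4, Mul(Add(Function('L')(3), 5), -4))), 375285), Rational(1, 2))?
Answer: Mul(3, Pow(41701, Rational(1, 2))) ≈ 612.63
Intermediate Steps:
Function('K')(y, W) = Mul(-1, W)
Pow(Add(Function('Q')(Function('K')(4, Mul(Add(Function('L')(3), 5), -4))), 375285), Rational(1, 2)) = Pow(Add(Mul(-1, Mul(Add(1, 5), -4)), 375285), Rational(1, 2)) = Pow(Add(Mul(-1, Mul(6, -4)), 375285), Rational(1, 2)) = Pow(Add(Mul(-1, -24), 375285), Rational(1, 2)) = Pow(Add(24, 375285), Rational(1, 2)) = Pow(375309, Rational(1, 2)) = Mul(3, Pow(41701, Rational(1, 2)))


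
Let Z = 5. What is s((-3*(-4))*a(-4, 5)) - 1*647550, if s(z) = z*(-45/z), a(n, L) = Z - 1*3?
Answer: -647595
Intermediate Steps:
a(n, L) = 2 (a(n, L) = 5 - 1*3 = 5 - 3 = 2)
s(z) = -45
s((-3*(-4))*a(-4, 5)) - 1*647550 = -45 - 1*647550 = -45 - 647550 = -647595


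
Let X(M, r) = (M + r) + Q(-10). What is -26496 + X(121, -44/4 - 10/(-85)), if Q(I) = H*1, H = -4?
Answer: -448628/17 ≈ -26390.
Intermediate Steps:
Q(I) = -4 (Q(I) = -4*1 = -4)
X(M, r) = -4 + M + r (X(M, r) = (M + r) - 4 = -4 + M + r)
-26496 + X(121, -44/4 - 10/(-85)) = -26496 + (-4 + 121 + (-44/4 - 10/(-85))) = -26496 + (-4 + 121 + (-44*¼ - 10*(-1/85))) = -26496 + (-4 + 121 + (-11 + 2/17)) = -26496 + (-4 + 121 - 185/17) = -26496 + 1804/17 = -448628/17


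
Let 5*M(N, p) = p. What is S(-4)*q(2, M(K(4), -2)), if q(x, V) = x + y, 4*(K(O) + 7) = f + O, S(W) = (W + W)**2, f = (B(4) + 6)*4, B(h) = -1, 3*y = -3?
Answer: 64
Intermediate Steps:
y = -1 (y = (1/3)*(-3) = -1)
f = 20 (f = (-1 + 6)*4 = 5*4 = 20)
S(W) = 4*W**2 (S(W) = (2*W)**2 = 4*W**2)
K(O) = -2 + O/4 (K(O) = -7 + (20 + O)/4 = -7 + (5 + O/4) = -2 + O/4)
M(N, p) = p/5
q(x, V) = -1 + x (q(x, V) = x - 1 = -1 + x)
S(-4)*q(2, M(K(4), -2)) = (4*(-4)**2)*(-1 + 2) = (4*16)*1 = 64*1 = 64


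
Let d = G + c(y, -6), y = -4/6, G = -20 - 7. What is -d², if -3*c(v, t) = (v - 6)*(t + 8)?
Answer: -41209/81 ≈ -508.75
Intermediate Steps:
G = -27
y = -⅔ (y = -4*⅙ = -⅔ ≈ -0.66667)
c(v, t) = -(-6 + v)*(8 + t)/3 (c(v, t) = -(v - 6)*(t + 8)/3 = -(-6 + v)*(8 + t)/3)
d = -203/9 (d = -27 + (16 + 2*(-6) - 8/3*(-⅔) - ⅓*(-6)*(-⅔)) = -27 + (16 - 12 + 16/9 - 4/3) = -27 + 40/9 = -203/9 ≈ -22.556)
-d² = -(-203/9)² = -1*41209/81 = -41209/81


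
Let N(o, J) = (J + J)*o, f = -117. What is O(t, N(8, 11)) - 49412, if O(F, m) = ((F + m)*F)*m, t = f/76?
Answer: -34902065/361 ≈ -96682.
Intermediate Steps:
N(o, J) = 2*J*o (N(o, J) = (2*J)*o = 2*J*o)
t = -117/76 ≈ -1.5395
O(F, m) = F*m*(F + m) (O(F, m) = (F*(F + m))*m = F*m*(F + m))
O(t, N(8, 11)) - 49412 = -117*2*11*8*(-117/76 + 2*11*8)/76 - 49412 = -117/76*176*(-117/76 + 176) - 49412 = -117/76*176*13259/76 - 49412 = -17064333/361 - 49412 = -34902065/361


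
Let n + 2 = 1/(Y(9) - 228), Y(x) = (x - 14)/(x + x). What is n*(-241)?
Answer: 1984876/4109 ≈ 483.06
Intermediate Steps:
Y(x) = (-14 + x)/(2*x) (Y(x) = (-14 + x)/((2*x)) = (-14 + x)*(1/(2*x)) = (-14 + x)/(2*x))
n = -8236/4109 (n = -2 + 1/((½)*(-14 + 9)/9 - 228) = -2 + 1/((½)*(⅑)*(-5) - 228) = -2 + 1/(-5/18 - 228) = -2 + 1/(-4109/18) = -2 - 18/4109 = -8236/4109 ≈ -2.0044)
n*(-241) = -8236/4109*(-241) = 1984876/4109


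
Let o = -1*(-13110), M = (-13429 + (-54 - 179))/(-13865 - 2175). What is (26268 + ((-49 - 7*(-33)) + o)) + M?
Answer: 317278031/8020 ≈ 39561.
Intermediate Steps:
M = 6831/8020 (M = (-13429 - 233)/(-16040) = -13662*(-1/16040) = 6831/8020 ≈ 0.85175)
o = 13110
(26268 + ((-49 - 7*(-33)) + o)) + M = (26268 + ((-49 - 7*(-33)) + 13110)) + 6831/8020 = (26268 + ((-49 + 231) + 13110)) + 6831/8020 = (26268 + (182 + 13110)) + 6831/8020 = (26268 + 13292) + 6831/8020 = 39560 + 6831/8020 = 317278031/8020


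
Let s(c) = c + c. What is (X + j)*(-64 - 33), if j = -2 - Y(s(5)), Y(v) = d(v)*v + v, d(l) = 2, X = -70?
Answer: 9894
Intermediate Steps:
s(c) = 2*c
Y(v) = 3*v (Y(v) = 2*v + v = 3*v)
j = -32 (j = -2 - 3*2*5 = -2 - 3*10 = -2 - 1*30 = -2 - 30 = -32)
(X + j)*(-64 - 33) = (-70 - 32)*(-64 - 33) = -102*(-97) = 9894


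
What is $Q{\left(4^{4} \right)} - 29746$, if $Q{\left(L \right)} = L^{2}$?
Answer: $35790$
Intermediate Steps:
$Q{\left(4^{4} \right)} - 29746 = \left(4^{4}\right)^{2} - 29746 = 256^{2} - 29746 = 65536 - 29746 = 35790$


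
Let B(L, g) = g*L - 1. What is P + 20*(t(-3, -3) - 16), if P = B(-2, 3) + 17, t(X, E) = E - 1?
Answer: -390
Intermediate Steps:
B(L, g) = -1 + L*g (B(L, g) = L*g - 1 = -1 + L*g)
t(X, E) = -1 + E
P = 10 (P = (-1 - 2*3) + 17 = (-1 - 6) + 17 = -7 + 17 = 10)
P + 20*(t(-3, -3) - 16) = 10 + 20*((-1 - 3) - 16) = 10 + 20*(-4 - 16) = 10 + 20*(-20) = 10 - 400 = -390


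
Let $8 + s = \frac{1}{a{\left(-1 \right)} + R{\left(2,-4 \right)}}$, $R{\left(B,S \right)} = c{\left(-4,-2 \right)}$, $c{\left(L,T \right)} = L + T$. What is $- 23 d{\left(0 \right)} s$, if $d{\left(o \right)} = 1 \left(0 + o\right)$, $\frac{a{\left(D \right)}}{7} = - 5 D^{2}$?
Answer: $0$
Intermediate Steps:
$R{\left(B,S \right)} = -6$ ($R{\left(B,S \right)} = -4 - 2 = -6$)
$a{\left(D \right)} = - 35 D^{2}$ ($a{\left(D \right)} = 7 \left(- 5 D^{2}\right) = - 35 D^{2}$)
$d{\left(o \right)} = o$ ($d{\left(o \right)} = 1 o = o$)
$s = - \frac{329}{41}$ ($s = -8 + \frac{1}{- 35 \left(-1\right)^{2} - 6} = -8 + \frac{1}{\left(-35\right) 1 - 6} = -8 + \frac{1}{-35 - 6} = -8 + \frac{1}{-41} = -8 - \frac{1}{41} = - \frac{329}{41} \approx -8.0244$)
$- 23 d{\left(0 \right)} s = \left(-23\right) 0 \left(- \frac{329}{41}\right) = 0 \left(- \frac{329}{41}\right) = 0$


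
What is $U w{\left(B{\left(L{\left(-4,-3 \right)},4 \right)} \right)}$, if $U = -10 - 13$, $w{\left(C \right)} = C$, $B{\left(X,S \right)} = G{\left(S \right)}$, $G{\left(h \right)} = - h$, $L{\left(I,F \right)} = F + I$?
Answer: $92$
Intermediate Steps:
$B{\left(X,S \right)} = - S$
$U = -23$
$U w{\left(B{\left(L{\left(-4,-3 \right)},4 \right)} \right)} = - 23 \left(\left(-1\right) 4\right) = \left(-23\right) \left(-4\right) = 92$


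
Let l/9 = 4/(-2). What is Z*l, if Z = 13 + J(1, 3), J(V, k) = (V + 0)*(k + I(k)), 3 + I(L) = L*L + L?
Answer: -450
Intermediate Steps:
I(L) = -3 + L + L² (I(L) = -3 + (L*L + L) = -3 + (L² + L) = -3 + (L + L²) = -3 + L + L²)
J(V, k) = V*(-3 + k² + 2*k) (J(V, k) = (V + 0)*(k + (-3 + k + k²)) = V*(-3 + k² + 2*k))
l = -18 (l = 9*(4/(-2)) = 9*(4*(-½)) = 9*(-2) = -18)
Z = 25 (Z = 13 + 1*(-3 + 3² + 2*3) = 13 + 1*(-3 + 9 + 6) = 13 + 1*12 = 13 + 12 = 25)
Z*l = 25*(-18) = -450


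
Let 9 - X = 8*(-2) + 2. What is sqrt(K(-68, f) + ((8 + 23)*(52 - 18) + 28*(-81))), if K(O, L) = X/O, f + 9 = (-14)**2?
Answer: 15*I*sqrt(6239)/34 ≈ 34.847*I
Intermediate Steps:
X = 23 (X = 9 - (8*(-2) + 2) = 9 - (-16 + 2) = 9 - 1*(-14) = 9 + 14 = 23)
f = 187 (f = -9 + (-14)**2 = -9 + 196 = 187)
K(O, L) = 23/O
sqrt(K(-68, f) + ((8 + 23)*(52 - 18) + 28*(-81))) = sqrt(23/(-68) + ((8 + 23)*(52 - 18) + 28*(-81))) = sqrt(23*(-1/68) + (31*34 - 2268)) = sqrt(-23/68 + (1054 - 2268)) = sqrt(-23/68 - 1214) = sqrt(-82575/68) = 15*I*sqrt(6239)/34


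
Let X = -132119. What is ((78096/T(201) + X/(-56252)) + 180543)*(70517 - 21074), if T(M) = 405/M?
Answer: 9149151114065503/843780 ≈ 1.0843e+10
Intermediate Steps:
((78096/T(201) + X/(-56252)) + 180543)*(70517 - 21074) = ((78096/((405/201)) - 132119/(-56252)) + 180543)*(70517 - 21074) = ((78096/((405*(1/201))) - 132119*(-1/56252)) + 180543)*49443 = ((78096/(135/67) + 132119/56252) + 180543)*49443 = ((78096*(67/135) + 132119/56252) + 180543)*49443 = ((1744144/45 + 132119/56252) + 180543)*49443 = (98117533643/2531340 + 180543)*49443 = (555133251263/2531340)*49443 = 9149151114065503/843780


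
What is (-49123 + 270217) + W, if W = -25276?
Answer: 195818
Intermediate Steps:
(-49123 + 270217) + W = (-49123 + 270217) - 25276 = 221094 - 25276 = 195818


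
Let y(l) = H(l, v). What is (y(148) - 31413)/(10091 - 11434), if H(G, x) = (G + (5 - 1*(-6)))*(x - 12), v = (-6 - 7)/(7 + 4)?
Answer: 368598/14773 ≈ 24.951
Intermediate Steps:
v = -13/11 ≈ -1.1818
H(G, x) = (-12 + x)*(11 + G) (H(G, x) = (G + (5 + 6))*(-12 + x) = (G + 11)*(-12 + x) = (11 + G)*(-12 + x) = (-12 + x)*(11 + G))
y(l) = -145 - 145*l/11 (y(l) = -132 - 12*l + 11*(-13/11) + l*(-13/11) = -132 - 12*l - 13 - 13*l/11 = -145 - 145*l/11)
(y(148) - 31413)/(10091 - 11434) = ((-145 - 145/11*148) - 31413)/(10091 - 11434) = ((-145 - 21460/11) - 31413)/(-1343) = (-23055/11 - 31413)*(-1/1343) = -368598/11*(-1/1343) = 368598/14773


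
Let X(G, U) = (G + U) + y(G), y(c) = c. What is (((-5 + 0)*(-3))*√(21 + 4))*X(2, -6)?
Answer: -150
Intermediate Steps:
X(G, U) = U + 2*G (X(G, U) = (G + U) + G = U + 2*G)
(((-5 + 0)*(-3))*√(21 + 4))*X(2, -6) = (((-5 + 0)*(-3))*√(21 + 4))*(-6 + 2*2) = ((-5*(-3))*√25)*(-6 + 4) = (15*5)*(-2) = 75*(-2) = -150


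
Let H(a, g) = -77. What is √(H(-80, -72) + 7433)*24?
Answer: 48*√1839 ≈ 2058.4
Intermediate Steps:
√(H(-80, -72) + 7433)*24 = √(-77 + 7433)*24 = √7356*24 = (2*√1839)*24 = 48*√1839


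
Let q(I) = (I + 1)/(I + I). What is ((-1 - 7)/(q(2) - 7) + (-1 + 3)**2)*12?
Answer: 1584/25 ≈ 63.360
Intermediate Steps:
q(I) = (1 + I)/(2*I) (q(I) = (1 + I)/((2*I)) = (1 + I)*(1/(2*I)) = (1 + I)/(2*I))
((-1 - 7)/(q(2) - 7) + (-1 + 3)**2)*12 = ((-1 - 7)/((1/2)*(1 + 2)/2 - 7) + (-1 + 3)**2)*12 = (-8/((1/2)*(1/2)*3 - 7) + 2**2)*12 = (-8/(3/4 - 7) + 4)*12 = (-8/(-25/4) + 4)*12 = (-8*(-4/25) + 4)*12 = (32/25 + 4)*12 = (132/25)*12 = 1584/25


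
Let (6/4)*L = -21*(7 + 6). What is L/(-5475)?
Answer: 182/5475 ≈ 0.033242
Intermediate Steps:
L = -182 (L = 2*(-21*(7 + 6))/3 = 2*(-21*13)/3 = (2/3)*(-273) = -182)
L/(-5475) = -182/(-5475) = -182*(-1/5475) = 182/5475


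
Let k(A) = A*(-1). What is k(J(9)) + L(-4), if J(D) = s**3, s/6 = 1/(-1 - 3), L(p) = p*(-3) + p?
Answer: 91/8 ≈ 11.375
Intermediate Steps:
L(p) = -2*p (L(p) = -3*p + p = -2*p)
s = -3/2 (s = 6/(-1 - 3) = 6/(-4) = 6*(-1/4) = -3/2 ≈ -1.5000)
J(D) = -27/8 (J(D) = (-3/2)**3 = -27/8)
k(A) = -A
k(J(9)) + L(-4) = -1*(-27/8) - 2*(-4) = 27/8 + 8 = 91/8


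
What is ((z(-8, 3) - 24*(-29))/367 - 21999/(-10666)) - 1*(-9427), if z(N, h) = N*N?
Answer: 36917435987/3914422 ≈ 9431.1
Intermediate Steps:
z(N, h) = N²
((z(-8, 3) - 24*(-29))/367 - 21999/(-10666)) - 1*(-9427) = (((-8)² - 24*(-29))/367 - 21999/(-10666)) - 1*(-9427) = ((64 + 696)*(1/367) - 21999*(-1/10666)) + 9427 = (760*(1/367) + 21999/10666) + 9427 = (760/367 + 21999/10666) + 9427 = 16179793/3914422 + 9427 = 36917435987/3914422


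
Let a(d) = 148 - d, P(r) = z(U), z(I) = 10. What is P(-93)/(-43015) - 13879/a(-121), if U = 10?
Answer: -119401575/2314207 ≈ -51.595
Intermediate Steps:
P(r) = 10
P(-93)/(-43015) - 13879/a(-121) = 10/(-43015) - 13879/(148 - 1*(-121)) = 10*(-1/43015) - 13879/(148 + 121) = -2/8603 - 13879/269 = -119401575/2314207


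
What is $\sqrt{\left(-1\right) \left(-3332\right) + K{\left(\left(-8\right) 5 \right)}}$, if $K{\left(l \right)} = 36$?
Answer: $2 \sqrt{842} \approx 58.034$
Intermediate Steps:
$\sqrt{\left(-1\right) \left(-3332\right) + K{\left(\left(-8\right) 5 \right)}} = \sqrt{\left(-1\right) \left(-3332\right) + 36} = \sqrt{3332 + 36} = \sqrt{3368} = 2 \sqrt{842}$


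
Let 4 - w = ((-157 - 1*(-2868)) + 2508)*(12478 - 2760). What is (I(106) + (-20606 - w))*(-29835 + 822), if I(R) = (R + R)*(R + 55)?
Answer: -1471880668932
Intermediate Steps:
I(R) = 2*R*(55 + R) (I(R) = (2*R)*(55 + R) = 2*R*(55 + R))
w = -50718238 (w = 4 - ((-157 - 1*(-2868)) + 2508)*(12478 - 2760) = 4 - ((-157 + 2868) + 2508)*9718 = 4 - (2711 + 2508)*9718 = 4 - 5219*9718 = 4 - 1*50718242 = 4 - 50718242 = -50718238)
(I(106) + (-20606 - w))*(-29835 + 822) = (2*106*(55 + 106) + (-20606 - 1*(-50718238)))*(-29835 + 822) = (2*106*161 + (-20606 + 50718238))*(-29013) = (34132 + 50697632)*(-29013) = 50731764*(-29013) = -1471880668932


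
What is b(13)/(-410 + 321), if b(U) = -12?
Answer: 12/89 ≈ 0.13483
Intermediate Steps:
b(13)/(-410 + 321) = -12/(-410 + 321) = -12/(-89) = -12*(-1/89) = 12/89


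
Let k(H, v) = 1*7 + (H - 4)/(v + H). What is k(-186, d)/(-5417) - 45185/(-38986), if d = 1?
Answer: 9044805523/7813924994 ≈ 1.1575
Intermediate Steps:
k(H, v) = 7 + (-4 + H)/(H + v)
k(-186, d)/(-5417) - 45185/(-38986) = ((-4 + 7*1 + 8*(-186))/(-186 + 1))/(-5417) - 45185/(-38986) = ((-4 + 7 - 1488)/(-185))*(-1/5417) - 45185*(-1/38986) = -1/185*(-1485)*(-1/5417) + 45185/38986 = (297/37)*(-1/5417) + 45185/38986 = -297/200429 + 45185/38986 = 9044805523/7813924994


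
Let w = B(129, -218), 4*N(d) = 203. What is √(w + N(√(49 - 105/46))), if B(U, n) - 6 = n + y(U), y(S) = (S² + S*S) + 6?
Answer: 3*√14723/2 ≈ 182.01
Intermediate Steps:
y(S) = 6 + 2*S² (y(S) = (S² + S²) + 6 = 2*S² + 6 = 6 + 2*S²)
N(d) = 203/4 (N(d) = (¼)*203 = 203/4)
B(U, n) = 12 + n + 2*U² (B(U, n) = 6 + (n + (6 + 2*U²)) = 6 + (6 + n + 2*U²) = 12 + n + 2*U²)
w = 33076 (w = 12 - 218 + 2*129² = 12 - 218 + 2*16641 = 12 - 218 + 33282 = 33076)
√(w + N(√(49 - 105/46))) = √(33076 + 203/4) = √(132507/4) = 3*√14723/2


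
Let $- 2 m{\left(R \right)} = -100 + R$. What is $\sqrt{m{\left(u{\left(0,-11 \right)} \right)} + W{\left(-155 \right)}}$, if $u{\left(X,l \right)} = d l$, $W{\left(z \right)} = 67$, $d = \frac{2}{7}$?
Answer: $\frac{\sqrt{5810}}{7} \approx 10.889$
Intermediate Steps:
$d = \frac{2}{7}$ ($d = 2 \cdot \frac{1}{7} = \frac{2}{7} \approx 0.28571$)
$u{\left(X,l \right)} = \frac{2 l}{7}$
$m{\left(R \right)} = 50 - \frac{R}{2}$ ($m{\left(R \right)} = - \frac{-100 + R}{2} = 50 - \frac{R}{2}$)
$\sqrt{m{\left(u{\left(0,-11 \right)} \right)} + W{\left(-155 \right)}} = \sqrt{\left(50 - \frac{\frac{2}{7} \left(-11\right)}{2}\right) + 67} = \sqrt{\left(50 - - \frac{11}{7}\right) + 67} = \sqrt{\left(50 + \frac{11}{7}\right) + 67} = \sqrt{\frac{361}{7} + 67} = \sqrt{\frac{830}{7}} = \frac{\sqrt{5810}}{7}$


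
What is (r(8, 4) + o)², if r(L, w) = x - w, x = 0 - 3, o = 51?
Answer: 1936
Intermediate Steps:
x = -3
r(L, w) = -3 - w
(r(8, 4) + o)² = ((-3 - 1*4) + 51)² = ((-3 - 4) + 51)² = (-7 + 51)² = 44² = 1936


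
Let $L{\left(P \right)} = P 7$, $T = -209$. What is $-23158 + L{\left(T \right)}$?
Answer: $-24621$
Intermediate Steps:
$L{\left(P \right)} = 7 P$
$-23158 + L{\left(T \right)} = -23158 + 7 \left(-209\right) = -23158 - 1463 = -24621$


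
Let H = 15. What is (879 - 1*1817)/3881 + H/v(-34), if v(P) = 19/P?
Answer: -1997132/73739 ≈ -27.084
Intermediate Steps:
(879 - 1*1817)/3881 + H/v(-34) = (879 - 1*1817)/3881 + 15/((19/(-34))) = (879 - 1817)*(1/3881) + 15/((19*(-1/34))) = -938*1/3881 + 15/(-19/34) = -938/3881 + 15*(-34/19) = -938/3881 - 510/19 = -1997132/73739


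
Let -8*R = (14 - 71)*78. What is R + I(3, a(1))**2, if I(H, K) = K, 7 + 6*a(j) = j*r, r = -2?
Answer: 558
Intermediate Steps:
a(j) = -7/6 - j/3 (a(j) = -7/6 + (j*(-2))/6 = -7/6 + (-2*j)/6 = -7/6 - j/3)
R = 2223/4 (R = -(14 - 71)*78/8 = -(-57)*78/8 = -1/8*(-4446) = 2223/4 ≈ 555.75)
R + I(3, a(1))**2 = 2223/4 + (-7/6 - 1/3*1)**2 = 2223/4 + (-7/6 - 1/3)**2 = 2223/4 + (-3/2)**2 = 2223/4 + 9/4 = 558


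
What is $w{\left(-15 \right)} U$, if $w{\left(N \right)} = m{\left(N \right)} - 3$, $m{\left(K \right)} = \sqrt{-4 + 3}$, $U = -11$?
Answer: $33 - 11 i \approx 33.0 - 11.0 i$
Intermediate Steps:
$m{\left(K \right)} = i$ ($m{\left(K \right)} = \sqrt{-1} = i$)
$w{\left(N \right)} = -3 + i$ ($w{\left(N \right)} = i - 3 = -3 + i$)
$w{\left(-15 \right)} U = \left(-3 + i\right) \left(-11\right) = 33 - 11 i$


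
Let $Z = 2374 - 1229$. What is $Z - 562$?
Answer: $583$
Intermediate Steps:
$Z = 1145$ ($Z = 2374 - 1229 = 1145$)
$Z - 562 = 1145 - 562 = 583$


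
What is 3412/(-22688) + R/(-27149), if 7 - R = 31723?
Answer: 156735055/153989128 ≈ 1.0178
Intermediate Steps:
R = -31716 (R = 7 - 1*31723 = 7 - 31723 = -31716)
3412/(-22688) + R/(-27149) = 3412/(-22688) - 31716/(-27149) = 3412*(-1/22688) - 31716*(-1/27149) = -853/5672 + 31716/27149 = 156735055/153989128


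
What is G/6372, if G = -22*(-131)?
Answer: 1441/3186 ≈ 0.45229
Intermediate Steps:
G = 2882
G/6372 = 2882/6372 = 2882*(1/6372) = 1441/3186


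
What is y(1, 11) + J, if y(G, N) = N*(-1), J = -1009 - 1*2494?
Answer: -3514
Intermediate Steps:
J = -3503 (J = -1009 - 2494 = -3503)
y(G, N) = -N
y(1, 11) + J = -1*11 - 3503 = -11 - 3503 = -3514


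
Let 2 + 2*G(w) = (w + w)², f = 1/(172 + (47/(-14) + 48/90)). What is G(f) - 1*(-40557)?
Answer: 51188474505524/1262167729 ≈ 40556.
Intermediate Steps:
f = 210/35527 (f = 1/(172 + (47*(-1/14) + 48*(1/90))) = 1/(172 + (-47/14 + 8/15)) = 1/(172 - 593/210) = 1/(35527/210) = 210/35527 ≈ 0.0059110)
G(w) = -1 + 2*w² (G(w) = -1 + (w + w)²/2 = -1 + (2*w)²/2 = -1 + (4*w²)/2 = -1 + 2*w²)
G(f) - 1*(-40557) = (-1 + 2*(210/35527)²) - 1*(-40557) = (-1 + 2*(44100/1262167729)) + 40557 = (-1 + 88200/1262167729) + 40557 = -1262079529/1262167729 + 40557 = 51188474505524/1262167729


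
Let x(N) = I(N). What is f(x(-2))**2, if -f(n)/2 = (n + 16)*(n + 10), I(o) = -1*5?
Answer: 12100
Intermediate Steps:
I(o) = -5
x(N) = -5
f(n) = -2*(10 + n)*(16 + n) (f(n) = -2*(n + 16)*(n + 10) = -2*(16 + n)*(10 + n) = -2*(10 + n)*(16 + n))
f(x(-2))**2 = (-320 - 52*(-5) - 2*(-5)**2)**2 = (-320 + 260 - 2*25)**2 = (-320 + 260 - 50)**2 = (-110)**2 = 12100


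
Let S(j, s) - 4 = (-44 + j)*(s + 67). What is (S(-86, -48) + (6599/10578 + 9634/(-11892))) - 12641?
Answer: -79182791074/5241399 ≈ -15107.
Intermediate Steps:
S(j, s) = 4 + (-44 + j)*(67 + s) (S(j, s) = 4 + (-44 + j)*(s + 67) = 4 + (-44 + j)*(67 + s))
(S(-86, -48) + (6599/10578 + 9634/(-11892))) - 12641 = ((-2944 - 44*(-48) + 67*(-86) - 86*(-48)) + (6599/10578 + 9634/(-11892))) - 12641 = ((-2944 + 2112 - 5762 + 4128) + (6599*(1/10578) + 9634*(-1/11892))) - 12641 = (-2466 + (6599/10578 - 4817/5946)) - 12641 = (-2466 - 976381/5241399) - 12641 = -12926266315/5241399 - 12641 = -79182791074/5241399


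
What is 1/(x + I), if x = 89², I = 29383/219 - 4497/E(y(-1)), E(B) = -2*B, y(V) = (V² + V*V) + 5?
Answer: 3066/25681991 ≈ 0.00011938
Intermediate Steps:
y(V) = 5 + 2*V² (y(V) = (V² + V²) + 5 = 2*V² + 5 = 5 + 2*V²)
I = 1396205/3066 (I = 29383/219 - 4497*(-1/(2*(5 + 2*(-1)²))) = 29383*(1/219) - 4497*(-1/(2*(5 + 2*1))) = 29383/219 - 4497*(-1/(2*(5 + 2))) = 29383/219 - 4497/((-2*7)) = 29383/219 - 4497/(-14) = 29383/219 - 4497*(-1/14) = 29383/219 + 4497/14 = 1396205/3066 ≈ 455.38)
x = 7921
1/(x + I) = 1/(7921 + 1396205/3066) = 1/(25681991/3066) = 3066/25681991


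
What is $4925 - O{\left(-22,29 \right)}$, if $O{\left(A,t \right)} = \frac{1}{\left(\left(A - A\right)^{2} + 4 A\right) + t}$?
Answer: $\frac{290576}{59} \approx 4925.0$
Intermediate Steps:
$O{\left(A,t \right)} = \frac{1}{t + 4 A}$ ($O{\left(A,t \right)} = \frac{1}{\left(0^{2} + 4 A\right) + t} = \frac{1}{\left(0 + 4 A\right) + t} = \frac{1}{4 A + t} = \frac{1}{t + 4 A}$)
$4925 - O{\left(-22,29 \right)} = 4925 - \frac{1}{29 + 4 \left(-22\right)} = 4925 - \frac{1}{29 - 88} = 4925 - \frac{1}{-59} = 4925 - - \frac{1}{59} = 4925 + \frac{1}{59} = \frac{290576}{59}$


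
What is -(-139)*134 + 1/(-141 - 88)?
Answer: 4265353/229 ≈ 18626.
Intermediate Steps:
-(-139)*134 + 1/(-141 - 88) = -139*(-134) + 1/(-229) = 18626 - 1/229 = 4265353/229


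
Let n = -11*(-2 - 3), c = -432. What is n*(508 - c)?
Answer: 51700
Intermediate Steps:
n = 55 (n = -11*(-5) = 55)
n*(508 - c) = 55*(508 - 1*(-432)) = 55*(508 + 432) = 55*940 = 51700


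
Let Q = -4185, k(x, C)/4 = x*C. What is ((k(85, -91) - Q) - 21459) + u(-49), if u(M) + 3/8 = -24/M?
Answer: -18899843/392 ≈ -48214.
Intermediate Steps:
u(M) = -3/8 - 24/M
k(x, C) = 4*C*x (k(x, C) = 4*(x*C) = 4*(C*x) = 4*C*x)
((k(85, -91) - Q) - 21459) + u(-49) = ((4*(-91)*85 - 1*(-4185)) - 21459) + (-3/8 - 24/(-49)) = ((-30940 + 4185) - 21459) + (-3/8 - 24*(-1/49)) = (-26755 - 21459) + (-3/8 + 24/49) = -48214 + 45/392 = -18899843/392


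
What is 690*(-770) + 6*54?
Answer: -530976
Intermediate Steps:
690*(-770) + 6*54 = -531300 + 324 = -530976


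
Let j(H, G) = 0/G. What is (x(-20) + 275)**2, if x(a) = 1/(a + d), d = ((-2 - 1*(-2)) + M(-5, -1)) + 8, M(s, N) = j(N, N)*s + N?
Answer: 12773476/169 ≈ 75583.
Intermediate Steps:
j(H, G) = 0
M(s, N) = N (M(s, N) = 0*s + N = 0 + N = N)
d = 7 (d = ((-2 - 1*(-2)) - 1) + 8 = ((-2 + 2) - 1) + 8 = (0 - 1) + 8 = -1 + 8 = 7)
x(a) = 1/(7 + a) (x(a) = 1/(a + 7) = 1/(7 + a))
(x(-20) + 275)**2 = (1/(7 - 20) + 275)**2 = (1/(-13) + 275)**2 = (-1/13 + 275)**2 = (3574/13)**2 = 12773476/169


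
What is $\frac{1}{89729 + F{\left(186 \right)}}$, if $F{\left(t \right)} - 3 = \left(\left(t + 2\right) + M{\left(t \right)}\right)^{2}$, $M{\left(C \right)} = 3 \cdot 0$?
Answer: $\frac{1}{125076} \approx 7.9951 \cdot 10^{-6}$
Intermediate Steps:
$M{\left(C \right)} = 0$
$F{\left(t \right)} = 3 + \left(2 + t\right)^{2}$ ($F{\left(t \right)} = 3 + \left(\left(t + 2\right) + 0\right)^{2} = 3 + \left(\left(2 + t\right) + 0\right)^{2} = 3 + \left(2 + t\right)^{2}$)
$\frac{1}{89729 + F{\left(186 \right)}} = \frac{1}{89729 + \left(3 + \left(2 + 186\right)^{2}\right)} = \frac{1}{89729 + \left(3 + 188^{2}\right)} = \frac{1}{89729 + \left(3 + 35344\right)} = \frac{1}{89729 + 35347} = \frac{1}{125076}$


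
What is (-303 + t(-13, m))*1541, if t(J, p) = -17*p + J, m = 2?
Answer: -539350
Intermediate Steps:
t(J, p) = J - 17*p
(-303 + t(-13, m))*1541 = (-303 + (-13 - 17*2))*1541 = (-303 + (-13 - 34))*1541 = (-303 - 47)*1541 = -350*1541 = -539350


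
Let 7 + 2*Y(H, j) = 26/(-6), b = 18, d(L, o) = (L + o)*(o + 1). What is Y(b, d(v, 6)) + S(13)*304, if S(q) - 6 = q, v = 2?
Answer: 17311/3 ≈ 5770.3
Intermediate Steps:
d(L, o) = (1 + o)*(L + o) (d(L, o) = (L + o)*(1 + o) = (1 + o)*(L + o))
Y(H, j) = -17/3 (Y(H, j) = -7/2 + (26/(-6))/2 = -7/2 + (26*(-⅙))/2 = -7/2 + (½)*(-13/3) = -7/2 - 13/6 = -17/3)
S(q) = 6 + q
Y(b, d(v, 6)) + S(13)*304 = -17/3 + (6 + 13)*304 = -17/3 + 19*304 = -17/3 + 5776 = 17311/3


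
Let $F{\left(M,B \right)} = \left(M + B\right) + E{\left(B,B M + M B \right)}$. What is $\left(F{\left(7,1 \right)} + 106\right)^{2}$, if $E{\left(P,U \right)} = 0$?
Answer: $12996$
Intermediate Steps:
$F{\left(M,B \right)} = B + M$ ($F{\left(M,B \right)} = \left(M + B\right) + 0 = \left(B + M\right) + 0 = B + M$)
$\left(F{\left(7,1 \right)} + 106\right)^{2} = \left(\left(1 + 7\right) + 106\right)^{2} = \left(8 + 106\right)^{2} = 114^{2} = 12996$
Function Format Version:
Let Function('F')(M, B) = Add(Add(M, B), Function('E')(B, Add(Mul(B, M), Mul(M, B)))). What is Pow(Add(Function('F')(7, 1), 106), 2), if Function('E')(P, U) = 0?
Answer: 12996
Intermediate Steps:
Function('F')(M, B) = Add(B, M) (Function('F')(M, B) = Add(Add(M, B), 0) = Add(Add(B, M), 0) = Add(B, M))
Pow(Add(Function('F')(7, 1), 106), 2) = Pow(Add(Add(1, 7), 106), 2) = Pow(Add(8, 106), 2) = Pow(114, 2) = 12996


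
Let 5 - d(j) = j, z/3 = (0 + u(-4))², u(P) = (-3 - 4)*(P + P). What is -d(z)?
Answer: 9403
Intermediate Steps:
u(P) = -14*P
z = 9408 (z = 3*(0 - 14*(-4))² = 3*(0 + 56)² = 3*56² = 3*3136 = 9408)
d(j) = 5 - j
-d(z) = -(5 - 1*9408) = -(5 - 9408) = -1*(-9403) = 9403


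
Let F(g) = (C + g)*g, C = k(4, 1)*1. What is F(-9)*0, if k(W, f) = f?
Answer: 0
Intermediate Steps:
C = 1 (C = 1*1 = 1)
F(g) = g*(1 + g) (F(g) = (1 + g)*g = g*(1 + g))
F(-9)*0 = -9*(1 - 9)*0 = -9*(-8)*0 = 72*0 = 0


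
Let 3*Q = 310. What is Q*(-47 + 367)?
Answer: 99200/3 ≈ 33067.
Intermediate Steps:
Q = 310/3 (Q = (⅓)*310 = 310/3 ≈ 103.33)
Q*(-47 + 367) = 310*(-47 + 367)/3 = (310/3)*320 = 99200/3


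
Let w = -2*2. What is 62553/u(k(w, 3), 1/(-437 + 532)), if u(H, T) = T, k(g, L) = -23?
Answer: 5942535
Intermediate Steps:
w = -4
62553/u(k(w, 3), 1/(-437 + 532)) = 62553/(1/(-437 + 532)) = 62553/(1/95) = 62553*95 = 5942535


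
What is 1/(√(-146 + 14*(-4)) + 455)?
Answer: 455/207227 - I*√202/207227 ≈ 0.0021957 - 6.8585e-5*I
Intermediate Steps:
1/(√(-146 + 14*(-4)) + 455) = 1/(√(-146 - 56) + 455) = 1/(√(-202) + 455) = 1/(I*√202 + 455) = 1/(455 + I*√202)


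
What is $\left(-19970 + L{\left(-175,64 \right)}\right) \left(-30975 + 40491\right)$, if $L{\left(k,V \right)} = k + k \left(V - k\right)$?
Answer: $-589706520$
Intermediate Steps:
$\left(-19970 + L{\left(-175,64 \right)}\right) \left(-30975 + 40491\right) = \left(-19970 - 175 \left(1 + 64 - -175\right)\right) \left(-30975 + 40491\right) = \left(-19970 - 175 \left(1 + 64 + 175\right)\right) 9516 = \left(-19970 - 42000\right) 9516 = \left(-61970\right) 9516 = -589706520$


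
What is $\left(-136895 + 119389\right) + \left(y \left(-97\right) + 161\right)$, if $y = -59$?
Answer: $-11622$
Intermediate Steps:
$\left(-136895 + 119389\right) + \left(y \left(-97\right) + 161\right) = \left(-136895 + 119389\right) + \left(\left(-59\right) \left(-97\right) + 161\right) = -17506 + \left(5723 + 161\right) = -17506 + 5884 = -11622$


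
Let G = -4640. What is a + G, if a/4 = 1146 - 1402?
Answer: -5664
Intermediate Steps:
a = -1024 (a = 4*(1146 - 1402) = 4*(-256) = -1024)
a + G = -1024 - 4640 = -5664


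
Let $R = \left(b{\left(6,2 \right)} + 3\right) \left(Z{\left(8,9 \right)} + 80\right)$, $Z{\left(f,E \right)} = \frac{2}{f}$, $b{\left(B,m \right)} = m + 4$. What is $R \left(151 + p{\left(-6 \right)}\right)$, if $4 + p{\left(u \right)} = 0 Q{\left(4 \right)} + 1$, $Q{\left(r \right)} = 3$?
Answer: $106893$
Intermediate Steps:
$b{\left(B,m \right)} = 4 + m$
$p{\left(u \right)} = -3$ ($p{\left(u \right)} = -4 + \left(0 \cdot 3 + 1\right) = -4 + \left(0 + 1\right) = -4 + 1 = -3$)
$R = \frac{2889}{4}$ ($R = \left(\left(4 + 2\right) + 3\right) \left(\frac{2}{8} + 80\right) = \left(6 + 3\right) \left(2 \cdot \frac{1}{8} + 80\right) = 9 \left(\frac{1}{4} + 80\right) = 9 \cdot \frac{321}{4} = \frac{2889}{4} \approx 722.25$)
$R \left(151 + p{\left(-6 \right)}\right) = \frac{2889 \left(151 - 3\right)}{4} = \frac{2889}{4} \cdot 148 = 106893$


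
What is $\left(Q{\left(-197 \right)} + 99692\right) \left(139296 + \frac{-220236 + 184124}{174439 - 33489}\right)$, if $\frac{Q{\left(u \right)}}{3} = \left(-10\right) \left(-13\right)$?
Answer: $\frac{982491737538608}{70475} \approx 1.3941 \cdot 10^{10}$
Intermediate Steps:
$Q{\left(u \right)} = 390$ ($Q{\left(u \right)} = 3 \left(\left(-10\right) \left(-13\right)\right) = 3 \cdot 130 = 390$)
$\left(Q{\left(-197 \right)} + 99692\right) \left(139296 + \frac{-220236 + 184124}{174439 - 33489}\right) = \left(390 + 99692\right) \left(139296 + \frac{-220236 + 184124}{174439 - 33489}\right) = 100082 \left(139296 - \frac{36112}{140950}\right) = 100082 \left(139296 - \frac{18056}{70475}\right) = 100082 \cdot \frac{9816867544}{70475} = \frac{982491737538608}{70475}$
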